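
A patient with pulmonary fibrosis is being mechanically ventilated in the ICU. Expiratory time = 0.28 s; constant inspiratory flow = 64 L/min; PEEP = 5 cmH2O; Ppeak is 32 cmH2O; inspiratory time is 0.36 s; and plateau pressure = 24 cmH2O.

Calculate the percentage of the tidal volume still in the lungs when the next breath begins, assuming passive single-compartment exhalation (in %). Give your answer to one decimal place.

15.8

Flow: 64 L/min ÷ 60 = 1.0667 L/s.
Vt = flow × Ti = 1.0667 L/s × 0.36 s × 1000 mL/L = 384.01 mL.
R = (PIP − Pplat)/V̇ = (32 − 24) / 1.0667 = 8.0/1.0667 = 7.5 cmH2O·s/L.
C = Vt/(Pplat − PEEP) = 384.01 / (24 − 5) = 384.01/19.0 = 20.211 mL/cmH2O.
τ = R × C = 7.5 × 0.02021 L/cmH2O = 0.1516 s.
Fraction remaining at end-expiration = e^(−Te/τ) = e^(−0.28/0.1516) = 0.1577 → 15.77%.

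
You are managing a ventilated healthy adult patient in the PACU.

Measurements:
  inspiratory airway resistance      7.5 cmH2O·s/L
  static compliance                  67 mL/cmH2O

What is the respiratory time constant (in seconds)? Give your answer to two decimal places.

τ = R × C = 7.5 × 67 mL/cmH2O = 7.5 × 0.067 L/cmH2O = 0.5025 s.

0.50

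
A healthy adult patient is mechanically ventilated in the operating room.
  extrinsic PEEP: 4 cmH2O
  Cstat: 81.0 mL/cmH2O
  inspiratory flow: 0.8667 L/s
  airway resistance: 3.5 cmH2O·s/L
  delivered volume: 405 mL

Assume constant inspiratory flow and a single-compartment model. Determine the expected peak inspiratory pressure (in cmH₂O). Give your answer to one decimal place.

12.0

Equation of motion (constant flow): PIP = Vt/C + R·V̇ + PEEP.
PIP = 405/81.0 + 3.5×0.8667 + 4 = 5.0 + 3.033 + 4 = 12.033 cmH2O.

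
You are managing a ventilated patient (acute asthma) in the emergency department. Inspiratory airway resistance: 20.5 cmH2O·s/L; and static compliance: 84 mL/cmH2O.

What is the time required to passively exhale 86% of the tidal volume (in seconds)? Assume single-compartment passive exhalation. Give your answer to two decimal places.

τ = R × C = 20.5 × 84 mL/cmH2O = 20.5 × 0.084 L/cmH2O = 1.722 s.
Exhaled fraction f = 1 − e^(−t/τ) → t = −τ·ln(1 − f) = −1.722·ln(0.14) = 3.386 s.

3.39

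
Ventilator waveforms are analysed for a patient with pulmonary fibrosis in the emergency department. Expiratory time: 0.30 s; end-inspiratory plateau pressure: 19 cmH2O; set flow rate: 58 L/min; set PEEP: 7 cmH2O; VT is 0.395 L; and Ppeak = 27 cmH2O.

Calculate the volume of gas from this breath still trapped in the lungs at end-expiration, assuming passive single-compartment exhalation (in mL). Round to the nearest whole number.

Flow: 58 L/min ÷ 60 = 0.9667 L/s.
R = (PIP − Pplat)/V̇ = (27 − 19) / 0.9667 = 8.0/0.9667 = 8.276 cmH2O·s/L.
C = Vt/(Pplat − PEEP) = 395.0 / (19 − 7) = 395.0/12.0 = 32.917 mL/cmH2O.
τ = R × C = 8.276 × 0.03292 L/cmH2O = 0.2724 s.
Fraction remaining = e^(−Te/τ) = e^(−0.30/0.2724) = 0.3324.
Trapped volume = 395.0 × 0.3324 = 131.3 mL.

131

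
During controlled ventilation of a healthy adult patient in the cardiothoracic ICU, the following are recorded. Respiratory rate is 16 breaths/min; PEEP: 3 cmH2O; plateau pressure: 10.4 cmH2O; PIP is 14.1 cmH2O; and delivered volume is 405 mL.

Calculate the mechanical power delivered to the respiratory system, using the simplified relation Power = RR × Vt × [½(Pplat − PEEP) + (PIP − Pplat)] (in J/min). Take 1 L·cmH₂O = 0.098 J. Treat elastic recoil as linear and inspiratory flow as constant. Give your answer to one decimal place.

Per-breath work = Vt × [½(Pplat−PEEP) + (PIP−Pplat)] = 0.405 × [0.5×7.4 + 3.7] = 0.405 × 7.4 = 2.997 L·cmH2O.
Power = 16 × 2.997 = 47.952 L·cmH2O/min.
× 0.098 J/(L·cmH2O) → 4.699 J/min.

4.7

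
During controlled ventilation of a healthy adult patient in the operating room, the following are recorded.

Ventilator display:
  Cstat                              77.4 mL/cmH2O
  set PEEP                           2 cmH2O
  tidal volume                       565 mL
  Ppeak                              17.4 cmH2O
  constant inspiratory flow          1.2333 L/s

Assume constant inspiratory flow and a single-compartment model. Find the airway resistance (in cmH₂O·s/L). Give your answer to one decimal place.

6.6

Equation of motion (constant flow): PIP = Vt/C + R·V̇ + PEEP.
R·V̇ = PIP − Vt/C − PEEP = 17.4 − 565/77.4 − 2 = 17.4 − 7.3 − 2 = 8.1 cmH2O.
R = 8.1 / 1.2333 = 6.568 cmH2O·s/L.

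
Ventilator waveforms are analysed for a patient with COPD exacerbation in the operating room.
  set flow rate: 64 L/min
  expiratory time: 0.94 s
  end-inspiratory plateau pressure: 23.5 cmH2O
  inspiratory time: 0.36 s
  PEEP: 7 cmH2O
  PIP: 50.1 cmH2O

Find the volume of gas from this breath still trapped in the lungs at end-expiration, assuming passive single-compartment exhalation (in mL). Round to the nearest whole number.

Flow: 64 L/min ÷ 60 = 1.0667 L/s.
Vt = flow × Ti = 1.0667 L/s × 0.36 s × 1000 mL/L = 384.01 mL.
R = (PIP − Pplat)/V̇ = (50.1 − 23.5) / 1.0667 = 26.6/1.0667 = 24.937 cmH2O·s/L.
C = Vt/(Pplat − PEEP) = 384.01 / (23.5 − 7) = 384.01/16.5 = 23.273 mL/cmH2O.
τ = R × C = 24.937 × 0.02327 L/cmH2O = 0.5803 s.
Fraction remaining = e^(−Te/τ) = e^(−0.94/0.5803) = 0.1979.
Trapped volume = 384.01 × 0.1979 = 75.996 mL.

76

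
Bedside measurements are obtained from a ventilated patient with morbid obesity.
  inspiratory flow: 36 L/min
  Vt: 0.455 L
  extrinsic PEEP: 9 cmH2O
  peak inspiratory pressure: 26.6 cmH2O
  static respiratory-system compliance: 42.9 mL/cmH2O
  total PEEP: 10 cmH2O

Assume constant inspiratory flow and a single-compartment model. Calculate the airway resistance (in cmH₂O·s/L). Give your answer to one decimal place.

10.0

Flow: 36 L/min ÷ 60 = 0.6 L/s.
Total PEEP = 10 cmH2O (set 9 + intrinsic 1); this is the baseline alveolar pressure.
Equation of motion (constant flow): PIP = Vt/C + R·V̇ + PEEP.
R·V̇ = PIP − Vt/C − PEEP = 26.6 − 455/42.9 − 10 = 26.6 − 10.606 − 10 = 5.994 cmH2O.
R = 5.994 / 0.6 = 9.99 cmH2O·s/L.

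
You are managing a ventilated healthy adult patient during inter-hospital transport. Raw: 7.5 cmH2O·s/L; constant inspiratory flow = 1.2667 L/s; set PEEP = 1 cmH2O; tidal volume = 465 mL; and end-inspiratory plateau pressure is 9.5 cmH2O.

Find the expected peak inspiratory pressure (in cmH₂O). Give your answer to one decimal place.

PIP = Pplat + Raw × flow = 9.5 + 7.5 × 1.2667 = 9.5 + 9.5 = 19.0 cmH2O.

19.0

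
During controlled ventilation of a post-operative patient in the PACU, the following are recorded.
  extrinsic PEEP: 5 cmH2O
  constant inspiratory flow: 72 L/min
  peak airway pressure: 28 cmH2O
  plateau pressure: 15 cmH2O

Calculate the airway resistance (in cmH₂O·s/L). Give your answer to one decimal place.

Flow: 72 L/min ÷ 60 = 1.2 L/s.
Raw = (PIP − Pplat) / flow = (28 − 15) / 1.2 = 13.0 / 1.2 = 10.833 cmH2O·s/L.

10.8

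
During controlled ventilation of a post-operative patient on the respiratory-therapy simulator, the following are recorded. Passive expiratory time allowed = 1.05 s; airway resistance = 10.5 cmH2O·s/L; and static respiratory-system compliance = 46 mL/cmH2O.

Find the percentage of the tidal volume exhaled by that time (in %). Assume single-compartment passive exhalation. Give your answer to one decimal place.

88.6

τ = R × C = 10.5 × 46 mL/cmH2O = 10.5 × 0.046 L/cmH2O = 0.483 s.
Passive exhalation: V(t)/V₀ = e^(−t/τ) = e^(−1.05/0.483) = 0.1137.
Fraction exhaled = 1 − 0.1137 = 0.8863 → 88.63%.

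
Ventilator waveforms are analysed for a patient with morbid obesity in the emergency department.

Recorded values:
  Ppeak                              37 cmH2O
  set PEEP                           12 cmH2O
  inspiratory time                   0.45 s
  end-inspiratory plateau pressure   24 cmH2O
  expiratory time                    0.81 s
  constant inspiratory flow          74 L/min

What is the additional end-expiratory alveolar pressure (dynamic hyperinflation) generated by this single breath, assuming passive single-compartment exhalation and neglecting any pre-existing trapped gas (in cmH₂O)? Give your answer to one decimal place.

2.3

Flow: 74 L/min ÷ 60 = 1.2333 L/s.
Vt = flow × Ti = 1.2333 L/s × 0.45 s × 1000 mL/L = 554.99 mL.
R = (PIP − Pplat)/V̇ = (37 − 24) / 1.2333 = 13.0/1.2333 = 10.541 cmH2O·s/L.
C = Vt/(Pplat − PEEP) = 554.99 / (24 − 12) = 554.99/12.0 = 46.249 mL/cmH2O.
τ = R × C = 10.541 × 0.04625 L/cmH2O = 0.4875 s.
Fraction remaining = e^(−Te/τ) = e^(−0.81/0.4875) = 0.1898; trapped volume = 554.99 × 0.1898 = 105.34 mL.
Additional alveolar pressure from trapping ≈ V_trapped / C = 105.34 / 46.249 = 2.278 cmH2O.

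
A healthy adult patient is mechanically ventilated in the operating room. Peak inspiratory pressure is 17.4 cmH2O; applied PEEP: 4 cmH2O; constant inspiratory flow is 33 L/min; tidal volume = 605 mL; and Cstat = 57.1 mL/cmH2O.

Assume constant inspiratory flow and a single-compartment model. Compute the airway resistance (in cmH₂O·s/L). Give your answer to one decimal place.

5.1

Flow: 33 L/min ÷ 60 = 0.55 L/s.
Equation of motion (constant flow): PIP = Vt/C + R·V̇ + PEEP.
R·V̇ = PIP − Vt/C − PEEP = 17.4 − 605/57.1 − 4 = 17.4 − 10.595 − 4 = 2.805 cmH2O.
R = 2.805 / 0.55 = 5.1 cmH2O·s/L.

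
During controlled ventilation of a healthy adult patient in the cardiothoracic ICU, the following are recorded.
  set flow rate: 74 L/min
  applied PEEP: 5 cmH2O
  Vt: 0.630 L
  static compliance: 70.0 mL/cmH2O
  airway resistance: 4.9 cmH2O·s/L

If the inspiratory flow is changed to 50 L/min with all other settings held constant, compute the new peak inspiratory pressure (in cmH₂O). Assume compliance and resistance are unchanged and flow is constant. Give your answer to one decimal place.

18.1

Flow: 74 L/min ÷ 60 = 1.2333 L/s.
New flow: 50 L/min ÷ 60 = 0.8333 L/s.
PIP = Vt/C + R·V̇ + PEEP (constant-flow equation of motion).
Only the resistive term changes: ΔPIP = R × ΔV̇ = 4.9 × (0.8333 − 1.2333) = 4.9 × -0.4 = -1.96 cmH2O.
Original PIP = 630/70.0 + 4.9×1.2333 + 5 = 20.043 cmH2O; new PIP = 20.043 + (-1.96) = 18.083 cmH2O.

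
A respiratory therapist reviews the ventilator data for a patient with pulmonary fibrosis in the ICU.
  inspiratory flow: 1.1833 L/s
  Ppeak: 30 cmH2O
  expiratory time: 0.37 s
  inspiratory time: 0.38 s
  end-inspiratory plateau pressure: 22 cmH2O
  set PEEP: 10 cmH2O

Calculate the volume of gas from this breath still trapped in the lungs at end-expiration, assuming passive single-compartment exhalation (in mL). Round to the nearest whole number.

Vt = flow × Ti = 1.1833 L/s × 0.38 s × 1000 mL/L = 449.65 mL.
R = (PIP − Pplat)/V̇ = (30 − 22) / 1.1833 = 8.0/1.1833 = 6.761 cmH2O·s/L.
C = Vt/(Pplat − PEEP) = 449.65 / (22 − 10) = 449.65/12.0 = 37.471 mL/cmH2O.
τ = R × C = 6.761 × 0.03747 L/cmH2O = 0.2533 s.
Fraction remaining = e^(−Te/τ) = e^(−0.37/0.2533) = 0.2321.
Trapped volume = 449.65 × 0.2321 = 104.36 mL.

104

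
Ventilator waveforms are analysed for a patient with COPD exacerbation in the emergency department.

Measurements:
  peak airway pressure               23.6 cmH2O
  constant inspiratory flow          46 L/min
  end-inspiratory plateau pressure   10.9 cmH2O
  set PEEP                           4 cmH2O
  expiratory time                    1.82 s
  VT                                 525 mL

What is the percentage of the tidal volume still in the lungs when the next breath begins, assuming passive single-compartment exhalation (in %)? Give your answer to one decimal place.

Flow: 46 L/min ÷ 60 = 0.7667 L/s.
R = (PIP − Pplat)/V̇ = (23.6 − 10.9) / 0.7667 = 12.7/0.7667 = 16.564 cmH2O·s/L.
C = Vt/(Pplat − PEEP) = 525.0 / (10.9 − 4) = 525.0/6.9 = 76.087 mL/cmH2O.
τ = R × C = 16.564 × 0.07609 L/cmH2O = 1.26 s.
Fraction remaining at end-expiration = e^(−Te/τ) = e^(−1.82/1.26) = 0.2359 → 23.59%.

23.6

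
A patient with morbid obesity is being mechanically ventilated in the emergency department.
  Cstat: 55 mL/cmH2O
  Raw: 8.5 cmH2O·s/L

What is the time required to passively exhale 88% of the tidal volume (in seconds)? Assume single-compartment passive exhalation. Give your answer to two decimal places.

0.99

τ = R × C = 8.5 × 55 mL/cmH2O = 8.5 × 0.055 L/cmH2O = 0.4675 s.
Exhaled fraction f = 1 − e^(−t/τ) → t = −τ·ln(1 − f) = −0.4675·ln(0.12) = 0.9912 s.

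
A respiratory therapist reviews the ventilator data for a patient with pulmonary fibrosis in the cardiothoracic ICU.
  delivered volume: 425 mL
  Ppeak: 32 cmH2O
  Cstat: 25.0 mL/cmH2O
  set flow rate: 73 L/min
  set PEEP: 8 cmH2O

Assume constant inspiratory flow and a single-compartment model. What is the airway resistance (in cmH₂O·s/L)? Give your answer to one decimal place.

Flow: 73 L/min ÷ 60 = 1.2167 L/s.
Equation of motion (constant flow): PIP = Vt/C + R·V̇ + PEEP.
R·V̇ = PIP − Vt/C − PEEP = 32 − 425/25.0 − 8 = 32 − 17.0 − 8 = 7.0 cmH2O.
R = 7.0 / 1.2167 = 5.753 cmH2O·s/L.

5.8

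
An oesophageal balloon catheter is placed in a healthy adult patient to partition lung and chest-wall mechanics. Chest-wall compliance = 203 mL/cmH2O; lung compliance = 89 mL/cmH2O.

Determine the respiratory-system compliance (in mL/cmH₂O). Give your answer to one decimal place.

61.9

Lung and chest wall are elastances in series: 1/Crs = 1/CL + 1/Ccw.
1/Crs = 1/89 + 1/203 = 0.01616.
Crs = 61.881 mL/cmH2O.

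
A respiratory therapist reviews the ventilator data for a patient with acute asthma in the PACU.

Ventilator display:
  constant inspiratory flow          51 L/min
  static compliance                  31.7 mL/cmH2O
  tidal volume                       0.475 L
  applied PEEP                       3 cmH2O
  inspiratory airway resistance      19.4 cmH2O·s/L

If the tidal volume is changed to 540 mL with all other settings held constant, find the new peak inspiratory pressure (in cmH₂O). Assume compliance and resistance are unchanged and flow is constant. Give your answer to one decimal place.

Flow: 51 L/min ÷ 60 = 0.85 L/s.
PIP = Vt/C + R·V̇ + PEEP (constant-flow equation of motion).
Only the elastic term changes: ΔPIP = ΔVt / C = (540 − 475) / 31.7 = 2.05 cmH2O.
Original PIP = 475/31.7 + 19.4×0.85 + 3 = 34.474 cmH2O; new PIP = 34.474 + (2.05) = 36.524 cmH2O.

36.5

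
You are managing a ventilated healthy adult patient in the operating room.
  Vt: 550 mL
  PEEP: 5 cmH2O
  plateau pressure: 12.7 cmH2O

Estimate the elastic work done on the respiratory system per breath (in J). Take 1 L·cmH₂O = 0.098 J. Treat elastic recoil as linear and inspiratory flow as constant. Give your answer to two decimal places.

Elastic work ≈ ½ × (Pplat − PEEP) × Vt = 0.5 × (12.7 − 5) × 0.550 L = 0.5 × 7.7 × 0.550 = 2.118 L·cmH2O.
× 0.098 J/(L·cmH2O) → 0.2076 J.

0.21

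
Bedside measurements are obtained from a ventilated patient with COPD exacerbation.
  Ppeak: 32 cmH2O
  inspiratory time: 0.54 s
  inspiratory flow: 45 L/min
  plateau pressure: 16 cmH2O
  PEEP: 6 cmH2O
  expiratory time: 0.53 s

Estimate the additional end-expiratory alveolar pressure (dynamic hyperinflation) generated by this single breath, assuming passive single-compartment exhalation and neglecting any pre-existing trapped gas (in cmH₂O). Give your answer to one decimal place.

Flow: 45 L/min ÷ 60 = 0.75 L/s.
Vt = flow × Ti = 0.75 L/s × 0.54 s × 1000 mL/L = 405.0 mL.
R = (PIP − Pplat)/V̇ = (32 − 16) / 0.75 = 16.0/0.75 = 21.333 cmH2O·s/L.
C = Vt/(Pplat − PEEP) = 405.0 / (16 − 6) = 405.0/10.0 = 40.5 mL/cmH2O.
τ = R × C = 21.333 × 0.0405 L/cmH2O = 0.864 s.
Fraction remaining = e^(−Te/τ) = e^(−0.53/0.864) = 0.5415; trapped volume = 405.0 × 0.5415 = 219.31 mL.
Additional alveolar pressure from trapping ≈ V_trapped / C = 219.31 / 40.5 = 5.415 cmH2O.

5.4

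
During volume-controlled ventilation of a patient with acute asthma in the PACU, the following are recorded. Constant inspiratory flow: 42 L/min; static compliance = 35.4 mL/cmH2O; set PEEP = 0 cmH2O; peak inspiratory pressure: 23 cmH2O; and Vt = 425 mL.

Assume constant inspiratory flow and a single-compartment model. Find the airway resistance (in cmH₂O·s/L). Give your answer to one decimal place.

15.7

Flow: 42 L/min ÷ 60 = 0.7 L/s.
Equation of motion (constant flow): PIP = Vt/C + R·V̇ + PEEP.
R·V̇ = PIP − Vt/C − PEEP = 23 − 425/35.4 − 0 = 23 − 12.006 − 0 = 10.994 cmH2O.
R = 10.994 / 0.7 = 15.706 cmH2O·s/L.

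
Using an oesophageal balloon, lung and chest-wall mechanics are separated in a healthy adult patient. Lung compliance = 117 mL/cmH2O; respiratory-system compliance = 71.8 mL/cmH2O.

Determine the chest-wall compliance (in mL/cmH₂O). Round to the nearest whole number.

186

1/Ccw = 1/Crs − 1/CL.
1/Ccw = 1/71.8 − 1/117 = 0.005381.
Ccw = 185.84 mL/cmH2O.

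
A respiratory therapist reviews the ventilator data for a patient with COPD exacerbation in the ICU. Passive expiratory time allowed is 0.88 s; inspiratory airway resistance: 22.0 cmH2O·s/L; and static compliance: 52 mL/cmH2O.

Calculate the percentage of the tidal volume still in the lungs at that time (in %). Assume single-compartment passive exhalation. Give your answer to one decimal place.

τ = R × C = 22.0 × 52 mL/cmH2O = 22.0 × 0.052 L/cmH2O = 1.144 s.
Passive exhalation: V(t)/V₀ = e^(−t/τ) = e^(−0.88/1.144) = 0.4634.
Fraction remaining = 0.4634 → 46.34%.

46.3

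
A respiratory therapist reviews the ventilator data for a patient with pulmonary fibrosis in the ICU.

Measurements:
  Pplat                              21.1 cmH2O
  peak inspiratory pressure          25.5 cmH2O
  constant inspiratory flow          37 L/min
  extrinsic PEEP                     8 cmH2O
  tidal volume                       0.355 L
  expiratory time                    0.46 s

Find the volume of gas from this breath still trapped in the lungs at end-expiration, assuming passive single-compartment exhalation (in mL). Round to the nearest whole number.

33

Flow: 37 L/min ÷ 60 = 0.6167 L/s.
R = (PIP − Pplat)/V̇ = (25.5 − 21.1) / 0.6167 = 4.4/0.6167 = 7.135 cmH2O·s/L.
C = Vt/(Pplat − PEEP) = 355.0 / (21.1 − 8) = 355.0/13.1 = 27.099 mL/cmH2O.
τ = R × C = 7.135 × 0.0271 L/cmH2O = 0.1934 s.
Fraction remaining = e^(−Te/τ) = e^(−0.46/0.1934) = 0.09269.
Trapped volume = 355.0 × 0.09269 = 32.905 mL.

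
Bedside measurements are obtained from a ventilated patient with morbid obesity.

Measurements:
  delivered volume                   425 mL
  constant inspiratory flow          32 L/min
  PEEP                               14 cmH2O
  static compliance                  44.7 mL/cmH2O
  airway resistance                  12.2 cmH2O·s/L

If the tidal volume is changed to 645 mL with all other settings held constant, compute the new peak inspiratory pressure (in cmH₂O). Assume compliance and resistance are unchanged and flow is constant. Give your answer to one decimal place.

Flow: 32 L/min ÷ 60 = 0.5333 L/s.
PIP = Vt/C + R·V̇ + PEEP (constant-flow equation of motion).
Only the elastic term changes: ΔPIP = ΔVt / C = (645 − 425) / 44.7 = 4.922 cmH2O.
Original PIP = 425/44.7 + 12.2×0.5333 + 14 = 30.014 cmH2O; new PIP = 30.014 + (4.922) = 34.936 cmH2O.

34.9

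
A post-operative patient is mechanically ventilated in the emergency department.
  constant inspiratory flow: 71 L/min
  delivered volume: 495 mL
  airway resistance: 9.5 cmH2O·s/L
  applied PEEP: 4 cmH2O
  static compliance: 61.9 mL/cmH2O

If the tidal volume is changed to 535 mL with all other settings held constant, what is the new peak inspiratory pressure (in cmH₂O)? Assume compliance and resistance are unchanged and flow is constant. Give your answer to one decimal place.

Flow: 71 L/min ÷ 60 = 1.1833 L/s.
PIP = Vt/C + R·V̇ + PEEP (constant-flow equation of motion).
Only the elastic term changes: ΔPIP = ΔVt / C = (535 − 495) / 61.9 = 0.6462 cmH2O.
Original PIP = 495/61.9 + 9.5×1.1833 + 4 = 23.238 cmH2O; new PIP = 23.238 + (0.6462) = 23.884 cmH2O.

23.9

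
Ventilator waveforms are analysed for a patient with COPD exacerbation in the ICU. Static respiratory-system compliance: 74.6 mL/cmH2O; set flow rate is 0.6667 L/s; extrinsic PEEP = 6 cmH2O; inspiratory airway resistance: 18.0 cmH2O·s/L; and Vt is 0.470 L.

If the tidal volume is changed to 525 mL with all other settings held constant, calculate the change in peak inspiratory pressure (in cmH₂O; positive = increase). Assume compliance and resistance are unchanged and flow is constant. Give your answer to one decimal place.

PIP = Vt/C + R·V̇ + PEEP (constant-flow equation of motion).
Only the elastic term changes: ΔPIP = ΔVt / C = (525 − 470) / 74.6 = 0.7373 cmH2O.

0.7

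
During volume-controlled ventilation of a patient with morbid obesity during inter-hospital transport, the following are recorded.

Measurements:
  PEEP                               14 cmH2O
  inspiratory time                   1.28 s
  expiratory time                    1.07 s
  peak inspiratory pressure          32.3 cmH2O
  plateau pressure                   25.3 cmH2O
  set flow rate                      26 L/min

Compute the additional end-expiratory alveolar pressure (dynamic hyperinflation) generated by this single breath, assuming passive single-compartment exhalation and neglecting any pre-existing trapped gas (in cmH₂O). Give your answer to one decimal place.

2.9

Flow: 26 L/min ÷ 60 = 0.4333 L/s.
Vt = flow × Ti = 0.4333 L/s × 1.28 s × 1000 mL/L = 554.62 mL.
R = (PIP − Pplat)/V̇ = (32.3 − 25.3) / 0.4333 = 7.0/0.4333 = 16.155 cmH2O·s/L.
C = Vt/(Pplat − PEEP) = 554.62 / (25.3 − 14) = 554.62/11.3 = 49.081 mL/cmH2O.
τ = R × C = 16.155 × 0.04908 L/cmH2O = 0.7929 s.
Fraction remaining = e^(−Te/τ) = e^(−1.07/0.7929) = 0.2594; trapped volume = 554.62 × 0.2594 = 143.87 mL.
Additional alveolar pressure from trapping ≈ V_trapped / C = 143.87 / 49.081 = 2.931 cmH2O.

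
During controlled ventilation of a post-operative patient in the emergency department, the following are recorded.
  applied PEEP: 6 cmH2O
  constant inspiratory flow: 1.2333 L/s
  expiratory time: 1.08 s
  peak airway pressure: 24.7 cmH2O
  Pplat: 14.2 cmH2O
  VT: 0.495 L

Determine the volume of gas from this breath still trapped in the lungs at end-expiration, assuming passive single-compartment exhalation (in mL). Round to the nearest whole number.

R = (PIP − Pplat)/V̇ = (24.7 − 14.2) / 1.2333 = 10.5/1.2333 = 8.514 cmH2O·s/L.
C = Vt/(Pplat − PEEP) = 495.0 / (14.2 − 6) = 495.0/8.2 = 60.366 mL/cmH2O.
τ = R × C = 8.514 × 0.06037 L/cmH2O = 0.514 s.
Fraction remaining = e^(−Te/τ) = e^(−1.08/0.514) = 0.1223.
Trapped volume = 495.0 × 0.1223 = 60.539 mL.

61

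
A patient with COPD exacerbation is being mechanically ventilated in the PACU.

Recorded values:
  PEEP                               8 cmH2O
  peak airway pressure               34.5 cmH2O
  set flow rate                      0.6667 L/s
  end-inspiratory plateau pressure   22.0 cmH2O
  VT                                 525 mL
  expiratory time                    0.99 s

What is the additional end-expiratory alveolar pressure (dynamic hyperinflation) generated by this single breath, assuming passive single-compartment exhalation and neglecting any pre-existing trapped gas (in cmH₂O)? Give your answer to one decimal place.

3.4

R = (PIP − Pplat)/V̇ = (34.5 − 22.0) / 0.6667 = 12.5/0.6667 = 18.749 cmH2O·s/L.
C = Vt/(Pplat − PEEP) = 525.0 / (22.0 − 8) = 525.0/14.0 = 37.5 mL/cmH2O.
τ = R × C = 18.749 × 0.0375 L/cmH2O = 0.7031 s.
Fraction remaining = e^(−Te/τ) = e^(−0.99/0.7031) = 0.2446; trapped volume = 525.0 × 0.2446 = 128.42 mL.
Additional alveolar pressure from trapping ≈ V_trapped / C = 128.42 / 37.5 = 3.425 cmH2O.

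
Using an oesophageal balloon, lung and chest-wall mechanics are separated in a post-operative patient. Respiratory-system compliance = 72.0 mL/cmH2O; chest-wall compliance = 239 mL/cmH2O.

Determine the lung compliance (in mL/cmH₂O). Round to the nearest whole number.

1/CL = 1/Crs − 1/Ccw.
1/CL = 1/72.0 − 1/239 = 0.009705.
CL = 103.04 mL/cmH2O.

103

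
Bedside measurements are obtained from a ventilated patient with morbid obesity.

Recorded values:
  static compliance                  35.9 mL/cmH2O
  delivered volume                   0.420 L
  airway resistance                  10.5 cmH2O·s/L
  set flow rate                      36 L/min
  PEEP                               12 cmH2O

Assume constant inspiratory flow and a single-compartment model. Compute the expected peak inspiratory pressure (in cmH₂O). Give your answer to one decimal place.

30.0

Flow: 36 L/min ÷ 60 = 0.6 L/s.
Equation of motion (constant flow): PIP = Vt/C + R·V̇ + PEEP.
PIP = 420/35.9 + 10.5×0.6 + 12 = 11.699 + 6.3 + 12 = 29.999 cmH2O.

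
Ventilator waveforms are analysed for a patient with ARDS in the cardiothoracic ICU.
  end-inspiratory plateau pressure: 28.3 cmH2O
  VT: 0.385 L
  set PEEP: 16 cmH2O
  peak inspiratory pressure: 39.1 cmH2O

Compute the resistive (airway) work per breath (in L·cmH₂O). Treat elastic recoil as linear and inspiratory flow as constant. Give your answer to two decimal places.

4.16

With constant inspiratory flow the resistive pressure is constant at PIP − Pplat = 39.1 − 28.3 = 10.8 cmH2O, so resistive work = 10.8 × 0.385 = 4.158 L·cmH2O.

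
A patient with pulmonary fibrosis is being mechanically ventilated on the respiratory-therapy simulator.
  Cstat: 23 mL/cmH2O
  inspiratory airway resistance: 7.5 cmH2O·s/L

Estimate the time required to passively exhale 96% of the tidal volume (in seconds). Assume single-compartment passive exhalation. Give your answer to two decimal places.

0.56

τ = R × C = 7.5 × 23 mL/cmH2O = 7.5 × 0.023 L/cmH2O = 0.1725 s.
Exhaled fraction f = 1 − e^(−t/τ) → t = −τ·ln(1 − f) = −0.1725·ln(0.04) = 0.5553 s.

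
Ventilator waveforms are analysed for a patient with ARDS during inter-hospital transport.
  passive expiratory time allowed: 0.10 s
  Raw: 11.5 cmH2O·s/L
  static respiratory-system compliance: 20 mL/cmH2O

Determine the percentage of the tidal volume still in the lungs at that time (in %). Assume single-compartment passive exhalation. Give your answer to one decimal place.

τ = R × C = 11.5 × 20 mL/cmH2O = 11.5 × 0.020 L/cmH2O = 0.23 s.
Passive exhalation: V(t)/V₀ = e^(−t/τ) = e^(−0.10/0.23) = 0.6474.
Fraction remaining = 0.6474 → 64.74%.

64.7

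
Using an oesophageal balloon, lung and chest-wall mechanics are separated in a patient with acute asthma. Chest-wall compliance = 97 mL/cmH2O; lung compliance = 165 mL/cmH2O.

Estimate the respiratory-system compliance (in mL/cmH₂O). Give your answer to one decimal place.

61.1

Lung and chest wall are elastances in series: 1/Crs = 1/CL + 1/Ccw.
1/Crs = 1/165 + 1/97 = 0.01637.
Crs = 61.087 mL/cmH2O.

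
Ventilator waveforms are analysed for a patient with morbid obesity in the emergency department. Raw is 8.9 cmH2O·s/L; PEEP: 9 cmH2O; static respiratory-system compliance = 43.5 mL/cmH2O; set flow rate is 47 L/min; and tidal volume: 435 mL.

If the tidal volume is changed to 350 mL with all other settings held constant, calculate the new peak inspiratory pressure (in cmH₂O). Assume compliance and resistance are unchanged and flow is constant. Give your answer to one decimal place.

24.0

Flow: 47 L/min ÷ 60 = 0.7833 L/s.
PIP = Vt/C + R·V̇ + PEEP (constant-flow equation of motion).
Only the elastic term changes: ΔPIP = ΔVt / C = (350 − 435) / 43.5 = -1.954 cmH2O.
Original PIP = 435/43.5 + 8.9×0.7833 + 9 = 25.971 cmH2O; new PIP = 25.971 + (-1.954) = 24.017 cmH2O.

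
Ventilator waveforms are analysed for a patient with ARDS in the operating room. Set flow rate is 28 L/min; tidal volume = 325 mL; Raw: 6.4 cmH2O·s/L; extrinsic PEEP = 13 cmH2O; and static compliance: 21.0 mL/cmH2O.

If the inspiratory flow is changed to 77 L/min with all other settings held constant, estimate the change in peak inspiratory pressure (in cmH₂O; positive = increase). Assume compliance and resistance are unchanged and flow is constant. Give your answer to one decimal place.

5.2

Flow: 28 L/min ÷ 60 = 0.4667 L/s.
New flow: 77 L/min ÷ 60 = 1.2833 L/s.
PIP = Vt/C + R·V̇ + PEEP (constant-flow equation of motion).
Only the resistive term changes: ΔPIP = R × ΔV̇ = 6.4 × (1.2833 − 0.4667) = 6.4 × 0.8166 = 5.226 cmH2O.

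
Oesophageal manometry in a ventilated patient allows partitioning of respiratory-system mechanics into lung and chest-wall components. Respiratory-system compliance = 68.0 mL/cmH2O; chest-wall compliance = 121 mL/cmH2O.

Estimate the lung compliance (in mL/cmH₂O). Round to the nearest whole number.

155

1/CL = 1/Crs − 1/Ccw.
1/CL = 1/68.0 − 1/121 = 0.006441.
CL = 155.26 mL/cmH2O.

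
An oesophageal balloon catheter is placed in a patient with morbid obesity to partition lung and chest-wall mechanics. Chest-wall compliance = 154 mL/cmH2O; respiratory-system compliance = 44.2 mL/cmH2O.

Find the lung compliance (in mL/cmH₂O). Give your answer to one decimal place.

1/CL = 1/Crs − 1/Ccw.
1/CL = 1/44.2 − 1/154 = 0.01613.
CL = 61.996 mL/cmH2O.

62.0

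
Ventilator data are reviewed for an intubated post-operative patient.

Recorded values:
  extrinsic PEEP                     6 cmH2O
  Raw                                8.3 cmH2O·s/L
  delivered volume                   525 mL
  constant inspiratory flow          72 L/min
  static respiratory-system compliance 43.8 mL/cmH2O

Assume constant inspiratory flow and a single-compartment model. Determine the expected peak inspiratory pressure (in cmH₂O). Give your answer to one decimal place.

27.9

Flow: 72 L/min ÷ 60 = 1.2 L/s.
Equation of motion (constant flow): PIP = Vt/C + R·V̇ + PEEP.
PIP = 525/43.8 + 8.3×1.2 + 6 = 11.986 + 9.96 + 6 = 27.946 cmH2O.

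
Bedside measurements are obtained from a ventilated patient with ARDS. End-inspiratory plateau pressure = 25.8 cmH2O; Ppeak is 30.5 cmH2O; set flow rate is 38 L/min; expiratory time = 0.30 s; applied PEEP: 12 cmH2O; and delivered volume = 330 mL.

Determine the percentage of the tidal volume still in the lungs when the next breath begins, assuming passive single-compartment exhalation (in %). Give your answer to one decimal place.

18.4

Flow: 38 L/min ÷ 60 = 0.6333 L/s.
R = (PIP − Pplat)/V̇ = (30.5 − 25.8) / 0.6333 = 4.7/0.6333 = 7.421 cmH2O·s/L.
C = Vt/(Pplat − PEEP) = 330.0 / (25.8 − 12) = 330.0/13.8 = 23.913 mL/cmH2O.
τ = R × C = 7.421 × 0.02391 L/cmH2O = 0.1774 s.
Fraction remaining at end-expiration = e^(−Te/τ) = e^(−0.30/0.1774) = 0.1843 → 18.43%.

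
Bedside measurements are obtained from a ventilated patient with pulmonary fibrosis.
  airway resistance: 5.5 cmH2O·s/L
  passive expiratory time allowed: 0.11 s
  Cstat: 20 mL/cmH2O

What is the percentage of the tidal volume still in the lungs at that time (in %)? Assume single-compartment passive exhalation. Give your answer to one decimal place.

36.8

τ = R × C = 5.5 × 20 mL/cmH2O = 5.5 × 0.020 L/cmH2O = 0.11 s.
Passive exhalation: V(t)/V₀ = e^(−t/τ) = e^(−0.11/0.11) = 0.3679.
Fraction remaining = 0.3679 → 36.79%.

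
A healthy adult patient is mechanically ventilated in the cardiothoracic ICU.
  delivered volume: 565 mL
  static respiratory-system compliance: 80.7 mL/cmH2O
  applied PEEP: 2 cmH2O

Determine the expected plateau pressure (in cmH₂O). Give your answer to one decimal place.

9.0

Pplat = PEEP + Vt / Cstat = 2 + 565 / 80.7 = 2 + 7.001 = 9.001 cmH2O.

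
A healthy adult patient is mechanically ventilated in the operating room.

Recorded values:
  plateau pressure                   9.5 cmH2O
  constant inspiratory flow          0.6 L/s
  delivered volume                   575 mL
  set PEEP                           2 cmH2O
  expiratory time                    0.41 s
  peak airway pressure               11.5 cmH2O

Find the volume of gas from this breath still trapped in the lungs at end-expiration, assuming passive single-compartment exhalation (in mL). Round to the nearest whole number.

R = (PIP − Pplat)/V̇ = (11.5 − 9.5) / 0.6 = 2.0/0.6 = 3.333 cmH2O·s/L.
C = Vt/(Pplat − PEEP) = 575.0 / (9.5 − 2) = 575.0/7.5 = 76.667 mL/cmH2O.
τ = R × C = 3.333 × 0.07667 L/cmH2O = 0.2555 s.
Fraction remaining = e^(−Te/τ) = e^(−0.41/0.2555) = 0.201.
Trapped volume = 575.0 × 0.201 = 115.58 mL.

116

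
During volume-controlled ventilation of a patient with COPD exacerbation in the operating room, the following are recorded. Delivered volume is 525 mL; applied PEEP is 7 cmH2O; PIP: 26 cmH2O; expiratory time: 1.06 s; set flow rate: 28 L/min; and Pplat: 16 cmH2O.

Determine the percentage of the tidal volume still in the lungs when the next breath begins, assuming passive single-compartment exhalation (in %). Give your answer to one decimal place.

42.8

Flow: 28 L/min ÷ 60 = 0.4667 L/s.
R = (PIP − Pplat)/V̇ = (26 − 16) / 0.4667 = 10.0/0.4667 = 21.427 cmH2O·s/L.
C = Vt/(Pplat − PEEP) = 525.0 / (16 − 7) = 525.0/9.0 = 58.333 mL/cmH2O.
τ = R × C = 21.427 × 0.05833 L/cmH2O = 1.25 s.
Fraction remaining at end-expiration = e^(−Te/τ) = e^(−1.06/1.25) = 0.4283 → 42.83%.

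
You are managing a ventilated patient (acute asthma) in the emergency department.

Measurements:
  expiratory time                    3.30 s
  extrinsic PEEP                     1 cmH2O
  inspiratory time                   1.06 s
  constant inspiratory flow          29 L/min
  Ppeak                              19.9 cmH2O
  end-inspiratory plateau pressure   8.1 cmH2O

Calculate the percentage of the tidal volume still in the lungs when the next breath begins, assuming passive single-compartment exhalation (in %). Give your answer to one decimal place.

Flow: 29 L/min ÷ 60 = 0.4833 L/s.
Vt = flow × Ti = 0.4833 L/s × 1.06 s × 1000 mL/L = 512.3 mL.
R = (PIP − Pplat)/V̇ = (19.9 − 8.1) / 0.4833 = 11.8/0.4833 = 24.415 cmH2O·s/L.
C = Vt/(Pplat − PEEP) = 512.3 / (8.1 − 1) = 512.3/7.1 = 72.155 mL/cmH2O.
τ = R × C = 24.415 × 0.07216 L/cmH2O = 1.762 s.
Fraction remaining at end-expiration = e^(−Te/τ) = e^(−3.30/1.762) = 0.1537 → 15.37%.

15.4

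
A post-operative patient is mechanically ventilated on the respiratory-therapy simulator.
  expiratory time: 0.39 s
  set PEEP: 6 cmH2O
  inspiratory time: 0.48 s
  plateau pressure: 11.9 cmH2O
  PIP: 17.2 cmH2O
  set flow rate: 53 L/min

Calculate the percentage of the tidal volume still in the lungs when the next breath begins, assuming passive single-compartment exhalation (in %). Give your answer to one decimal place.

40.5

Flow: 53 L/min ÷ 60 = 0.8833 L/s.
Vt = flow × Ti = 0.8833 L/s × 0.48 s × 1000 mL/L = 423.98 mL.
R = (PIP − Pplat)/V̇ = (17.2 − 11.9) / 0.8833 = 5.3/0.8833 = 6.0 cmH2O·s/L.
C = Vt/(Pplat − PEEP) = 423.98 / (11.9 − 6) = 423.98/5.9 = 71.861 mL/cmH2O.
τ = R × C = 6.0 × 0.07186 L/cmH2O = 0.4312 s.
Fraction remaining at end-expiration = e^(−Te/τ) = e^(−0.39/0.4312) = 0.4048 → 40.48%.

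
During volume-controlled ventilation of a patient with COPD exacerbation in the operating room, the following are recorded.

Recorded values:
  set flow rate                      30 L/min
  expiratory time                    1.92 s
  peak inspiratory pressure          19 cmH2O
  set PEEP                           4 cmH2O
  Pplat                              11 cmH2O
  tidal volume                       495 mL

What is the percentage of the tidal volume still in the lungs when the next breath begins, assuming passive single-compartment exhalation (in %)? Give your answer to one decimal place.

18.3

Flow: 30 L/min ÷ 60 = 0.5 L/s.
R = (PIP − Pplat)/V̇ = (19 − 11) / 0.5 = 8.0/0.5 = 16.0 cmH2O·s/L.
C = Vt/(Pplat − PEEP) = 495.0 / (11 − 4) = 495.0/7.0 = 70.714 mL/cmH2O.
τ = R × C = 16.0 × 0.07071 L/cmH2O = 1.131 s.
Fraction remaining at end-expiration = e^(−Te/τ) = e^(−1.92/1.131) = 0.1831 → 18.31%.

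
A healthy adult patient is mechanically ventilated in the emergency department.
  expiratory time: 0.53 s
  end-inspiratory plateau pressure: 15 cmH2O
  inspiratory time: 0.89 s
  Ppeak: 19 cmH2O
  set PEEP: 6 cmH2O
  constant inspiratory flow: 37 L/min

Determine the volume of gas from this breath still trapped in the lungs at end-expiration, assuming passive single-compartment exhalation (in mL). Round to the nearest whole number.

144

Flow: 37 L/min ÷ 60 = 0.6167 L/s.
Vt = flow × Ti = 0.6167 L/s × 0.89 s × 1000 mL/L = 548.86 mL.
R = (PIP − Pplat)/V̇ = (19 − 15) / 0.6167 = 4.0/0.6167 = 6.486 cmH2O·s/L.
C = Vt/(Pplat − PEEP) = 548.86 / (15 − 6) = 548.86/9.0 = 60.984 mL/cmH2O.
τ = R × C = 6.486 × 0.06098 L/cmH2O = 0.3955 s.
Fraction remaining = e^(−Te/τ) = e^(−0.53/0.3955) = 0.2618.
Trapped volume = 548.86 × 0.2618 = 143.69 mL.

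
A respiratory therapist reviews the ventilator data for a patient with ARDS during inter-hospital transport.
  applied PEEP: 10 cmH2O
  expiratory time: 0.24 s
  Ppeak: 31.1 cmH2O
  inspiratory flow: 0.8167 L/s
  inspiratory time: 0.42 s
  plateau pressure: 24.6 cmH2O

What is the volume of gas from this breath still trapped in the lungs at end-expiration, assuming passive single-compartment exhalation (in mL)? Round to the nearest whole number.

Vt = flow × Ti = 0.8167 L/s × 0.42 s × 1000 mL/L = 343.01 mL.
R = (PIP − Pplat)/V̇ = (31.1 − 24.6) / 0.8167 = 6.5/0.8167 = 7.959 cmH2O·s/L.
C = Vt/(Pplat − PEEP) = 343.01 / (24.6 − 10) = 343.01/14.6 = 23.494 mL/cmH2O.
τ = R × C = 7.959 × 0.02349 L/cmH2O = 0.187 s.
Fraction remaining = e^(−Te/τ) = e^(−0.24/0.187) = 0.2771.
Trapped volume = 343.01 × 0.2771 = 95.048 mL.

95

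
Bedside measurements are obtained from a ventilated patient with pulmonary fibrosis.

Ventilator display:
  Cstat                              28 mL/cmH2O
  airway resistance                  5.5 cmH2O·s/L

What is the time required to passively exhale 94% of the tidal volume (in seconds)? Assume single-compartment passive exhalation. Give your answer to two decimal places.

τ = R × C = 5.5 × 28 mL/cmH2O = 5.5 × 0.028 L/cmH2O = 0.154 s.
Exhaled fraction f = 1 − e^(−t/τ) → t = −τ·ln(1 − f) = −0.154·ln(0.06) = 0.4333 s.

0.43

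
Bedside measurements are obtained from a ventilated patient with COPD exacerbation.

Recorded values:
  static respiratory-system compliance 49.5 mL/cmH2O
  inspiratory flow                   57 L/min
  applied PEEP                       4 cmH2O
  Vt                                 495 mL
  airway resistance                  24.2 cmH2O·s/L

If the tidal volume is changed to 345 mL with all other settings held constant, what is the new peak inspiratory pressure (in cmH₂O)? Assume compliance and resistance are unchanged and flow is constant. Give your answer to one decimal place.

Flow: 57 L/min ÷ 60 = 0.95 L/s.
PIP = Vt/C + R·V̇ + PEEP (constant-flow equation of motion).
Only the elastic term changes: ΔPIP = ΔVt / C = (345 − 495) / 49.5 = -3.03 cmH2O.
Original PIP = 495/49.5 + 24.2×0.95 + 4 = 36.99 cmH2O; new PIP = 36.99 + (-3.03) = 33.96 cmH2O.

34.0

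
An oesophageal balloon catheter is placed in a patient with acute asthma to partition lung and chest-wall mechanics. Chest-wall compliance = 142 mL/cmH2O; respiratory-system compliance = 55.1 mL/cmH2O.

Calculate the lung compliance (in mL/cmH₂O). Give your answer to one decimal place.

90.0

1/CL = 1/Crs − 1/Ccw.
1/CL = 1/55.1 − 1/142 = 0.01111.
CL = 90.009 mL/cmH2O.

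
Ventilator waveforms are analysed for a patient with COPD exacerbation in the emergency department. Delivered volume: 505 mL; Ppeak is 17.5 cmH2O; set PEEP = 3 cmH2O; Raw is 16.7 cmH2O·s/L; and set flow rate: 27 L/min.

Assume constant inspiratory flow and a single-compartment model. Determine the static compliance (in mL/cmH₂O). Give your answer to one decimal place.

Flow: 27 L/min ÷ 60 = 0.45 L/s.
Equation of motion (constant flow): PIP = Vt/C + R·V̇ + PEEP.
Vt/C = PIP − R·V̇ − PEEP = 17.5 − 16.7×0.45 − 3 = 17.5 − 7.515 − 3 = 6.985 cmH2O.
C = Vt / 6.985 = 505 / 6.985 = 72.298 mL/cmH2O.

72.3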